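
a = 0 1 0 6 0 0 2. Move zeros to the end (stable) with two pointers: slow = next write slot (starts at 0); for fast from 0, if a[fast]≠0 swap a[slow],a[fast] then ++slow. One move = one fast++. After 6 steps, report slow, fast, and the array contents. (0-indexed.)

slow=2, fast=6, a=[1, 6, 0, 0, 0, 0, 2]

(s=0,f=0) a[fast]=0 → fast++
(s=0,f=1) a[fast]=1≠0 swap→a[0]=1 → slow++,fast++
(s=1,f=2) a[fast]=0 → fast++
(s=1,f=3) a[fast]=6≠0 swap→a[1]=6 → slow++,fast++
(s=2,f=4) a[fast]=0 → fast++
(s=2,f=5) a[fast]=0 → fast++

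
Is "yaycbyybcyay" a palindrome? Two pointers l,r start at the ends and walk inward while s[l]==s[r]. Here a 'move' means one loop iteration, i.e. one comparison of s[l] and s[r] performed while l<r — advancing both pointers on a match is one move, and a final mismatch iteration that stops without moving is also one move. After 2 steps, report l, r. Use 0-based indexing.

l=0 r=11: 'y'=='y', l++,r--
l=1 r=10: 'a'=='a', l++,r--

l=2, r=9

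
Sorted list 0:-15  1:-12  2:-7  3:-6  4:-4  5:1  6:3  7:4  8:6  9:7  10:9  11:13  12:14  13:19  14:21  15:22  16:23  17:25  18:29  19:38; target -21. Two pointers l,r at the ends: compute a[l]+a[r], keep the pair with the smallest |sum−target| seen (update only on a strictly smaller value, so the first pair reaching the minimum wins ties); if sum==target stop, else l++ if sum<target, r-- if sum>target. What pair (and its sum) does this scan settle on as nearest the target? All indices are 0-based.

[0,19] -15+38=23 d=44 * → r--
[0,18] -15+29=14 d=35 * → r--
[0,17] -15+25=10 d=31 * → r--
[0,16] -15+23=8 d=29 * → r--
[0,15] -15+22=7 d=28 * → r--
[0,14] -15+21=6 d=27 * → r--
[0,13] -15+19=4 d=25 * → r--
[0,12] -15+14=-1 d=20 * → r--
[0,11] -15+13=-2 d=19 * → r--
[0,10] -15+9=-6 d=15 * → r--
[0,9] -15+7=-8 d=13 * → r--
[0,8] -15+6=-9 d=12 * → r--
[0,7] -15+4=-11 d=10 * → r--
[0,6] -15+3=-12 d=9 * → r--
[0,5] -15+1=-14 d=7 * → r--
[0,4] -15+-4=-19 d=2 * → r--
[0,3] -15+-6=-21 d=0 * → stop

pair (-15, -6) with sum -21 (|Δ|=0)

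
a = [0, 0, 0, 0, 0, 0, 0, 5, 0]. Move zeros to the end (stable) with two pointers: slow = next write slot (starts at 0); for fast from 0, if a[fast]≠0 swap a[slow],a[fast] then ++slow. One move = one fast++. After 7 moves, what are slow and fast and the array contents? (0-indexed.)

(s=0,f=0) a[fast]=0 → fast++
(s=0,f=1) a[fast]=0 → fast++
(s=0,f=2) a[fast]=0 → fast++
(s=0,f=3) a[fast]=0 → fast++
(s=0,f=4) a[fast]=0 → fast++
(s=0,f=5) a[fast]=0 → fast++
(s=0,f=6) a[fast]=0 → fast++

slow=0, fast=7, a=[0, 0, 0, 0, 0, 0, 0, 5, 0]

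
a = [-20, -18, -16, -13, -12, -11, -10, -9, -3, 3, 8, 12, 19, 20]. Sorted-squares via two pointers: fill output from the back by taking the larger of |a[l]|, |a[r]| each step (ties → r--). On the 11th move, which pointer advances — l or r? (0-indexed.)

l

[0,13] |-20|<=|20| out[13]=400 → r--
[0,12] |-20|>|19| out[12]=400 → l++
[1,12] |-18|<=|19| out[11]=361 → r--
[1,11] |-18|>|12| out[10]=324 → l++
[2,11] |-16|>|12| out[9]=256 → l++
[3,11] |-13|>|12| out[8]=169 → l++
[4,11] |-12|<=|12| out[7]=144 → r--
[4,10] |-12|>|8| out[6]=144 → l++
[5,10] |-11|>|8| out[5]=121 → l++
[6,10] |-10|>|8| out[4]=100 → l++
[7,10] |-9|>|8| out[3]=81 → l++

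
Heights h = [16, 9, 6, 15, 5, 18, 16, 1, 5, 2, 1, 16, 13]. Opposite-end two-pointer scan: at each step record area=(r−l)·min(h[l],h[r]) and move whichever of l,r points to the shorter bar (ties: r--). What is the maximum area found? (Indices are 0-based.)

[0,12] min(16,13)*12=156 best=156 * → r--
[0,11] min(16,16)*11=176 best=176 * → r--
[0,10] min(16,1)*10=10 best=176 → r--
[0,9] min(16,2)*9=18 best=176 → r--
[0,8] min(16,5)*8=40 best=176 → r--
[0,7] min(16,1)*7=7 best=176 → r--
[0,6] min(16,16)*6=96 best=176 → r--
[0,5] min(16,18)*5=80 best=176 → l++
[1,5] min(9,18)*4=36 best=176 → l++
[2,5] min(6,18)*3=18 best=176 → l++
[3,5] min(15,18)*2=30 best=176 → l++
[4,5] min(5,18)*1=5 best=176 → l++

max area = 176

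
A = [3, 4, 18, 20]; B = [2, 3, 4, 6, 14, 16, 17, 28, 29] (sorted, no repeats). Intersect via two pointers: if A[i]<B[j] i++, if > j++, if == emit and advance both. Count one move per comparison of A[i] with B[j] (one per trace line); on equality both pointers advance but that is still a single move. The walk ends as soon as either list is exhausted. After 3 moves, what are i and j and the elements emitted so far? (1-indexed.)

i=1 j=1: 3>2, j++
i=1 j=2: 3==3 emit, i++,j++
i=2 j=3: 4==4 emit, i++,j++

i=3, j=4, emitted=[3, 4]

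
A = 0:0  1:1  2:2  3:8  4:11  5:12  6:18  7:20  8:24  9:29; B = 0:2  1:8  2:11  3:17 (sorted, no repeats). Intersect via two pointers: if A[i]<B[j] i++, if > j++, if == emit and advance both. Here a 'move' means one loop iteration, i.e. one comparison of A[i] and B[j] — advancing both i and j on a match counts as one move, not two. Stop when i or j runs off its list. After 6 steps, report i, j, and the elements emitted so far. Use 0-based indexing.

[i=0,j=0] 0<2 → i++
[i=1,j=0] 1<2 → i++
[i=2,j=0] 2==2 emit → i++,j++
[i=3,j=1] 8==8 emit → i++,j++
[i=4,j=2] 11==11 emit → i++,j++
[i=5,j=3] 12<17 → i++

i=6, j=3, emitted=[2, 8, 11]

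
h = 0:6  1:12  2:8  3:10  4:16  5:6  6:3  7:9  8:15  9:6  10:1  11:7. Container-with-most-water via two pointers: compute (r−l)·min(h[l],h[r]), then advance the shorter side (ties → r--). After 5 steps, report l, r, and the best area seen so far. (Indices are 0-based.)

l=0 r=11: min(6,7)*11=66 best=66 *, l++
l=1 r=11: min(12,7)*10=70 best=70 *, r--
l=1 r=10: min(12,1)*9=9 best=70, r--
l=1 r=9: min(12,6)*8=48 best=70, r--
l=1 r=8: min(12,15)*7=84 best=84 *, l++

l=2, r=8, best area=84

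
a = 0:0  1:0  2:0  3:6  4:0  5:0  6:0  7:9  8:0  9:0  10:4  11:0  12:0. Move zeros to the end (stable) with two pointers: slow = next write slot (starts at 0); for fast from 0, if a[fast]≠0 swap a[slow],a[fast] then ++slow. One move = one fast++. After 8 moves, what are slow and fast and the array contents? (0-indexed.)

slow=2, fast=8, a=[6, 9, 0, 0, 0, 0, 0, 0, 0, 0, 4, 0, 0]

(s=0,f=0) a[fast]=0 → fast++
(s=0,f=1) a[fast]=0 → fast++
(s=0,f=2) a[fast]=0 → fast++
(s=0,f=3) a[fast]=6≠0 swap→a[0]=6 → slow++,fast++
(s=1,f=4) a[fast]=0 → fast++
(s=1,f=5) a[fast]=0 → fast++
(s=1,f=6) a[fast]=0 → fast++
(s=1,f=7) a[fast]=9≠0 swap→a[1]=9 → slow++,fast++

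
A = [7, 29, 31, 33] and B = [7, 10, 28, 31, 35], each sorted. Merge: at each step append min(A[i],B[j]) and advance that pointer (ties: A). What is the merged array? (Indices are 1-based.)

[7, 7, 10, 28, 29, 31, 31, 33, 35]

i=1 j=1: A[i]=7<=B[j]=7 take 7, i++
i=2 j=1: A[i]=29>B[j]=7 take 7, j++
i=2 j=2: A[i]=29>B[j]=10 take 10, j++
i=2 j=3: A[i]=29>B[j]=28 take 28, j++
i=2 j=4: A[i]=29<=B[j]=31 take 29, i++
i=3 j=4: A[i]=31<=B[j]=31 take 31, i++
i=4 j=4: A[i]=33>B[j]=31 take 31, j++
i=4 j=5: A[i]=33<=B[j]=35 take 33, i++
i=5 j=5: A done, take B[j]=35, j++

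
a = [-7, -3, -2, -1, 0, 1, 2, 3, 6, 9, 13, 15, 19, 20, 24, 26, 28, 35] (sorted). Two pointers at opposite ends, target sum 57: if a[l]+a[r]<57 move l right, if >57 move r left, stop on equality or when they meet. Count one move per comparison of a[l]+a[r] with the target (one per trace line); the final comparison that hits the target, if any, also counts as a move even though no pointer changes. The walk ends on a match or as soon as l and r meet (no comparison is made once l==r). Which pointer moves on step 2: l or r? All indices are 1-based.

l

[1,18] -7+35=28 <57 → l++
[2,18] -3+35=32 <57 → l++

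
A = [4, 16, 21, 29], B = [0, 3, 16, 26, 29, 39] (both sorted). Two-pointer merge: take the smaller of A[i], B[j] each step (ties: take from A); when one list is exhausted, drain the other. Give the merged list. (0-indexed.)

[0, 3, 4, 16, 16, 21, 26, 29, 29, 39]

i=0 j=0: A[i]=4>B[j]=0 take 0, j++
i=0 j=1: A[i]=4>B[j]=3 take 3, j++
i=0 j=2: A[i]=4<=B[j]=16 take 4, i++
i=1 j=2: A[i]=16<=B[j]=16 take 16, i++
i=2 j=2: A[i]=21>B[j]=16 take 16, j++
i=2 j=3: A[i]=21<=B[j]=26 take 21, i++
i=3 j=3: A[i]=29>B[j]=26 take 26, j++
i=3 j=4: A[i]=29<=B[j]=29 take 29, i++
i=4 j=4: A done, take B[j]=29, j++
i=4 j=5: A done, take B[j]=39, j++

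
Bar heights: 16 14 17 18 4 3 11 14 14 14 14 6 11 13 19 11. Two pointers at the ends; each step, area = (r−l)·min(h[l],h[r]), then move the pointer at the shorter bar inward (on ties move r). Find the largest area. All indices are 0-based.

l=0 r=15: min(16,11)*15=165 best=165 *, r--
l=0 r=14: min(16,19)*14=224 best=224 *, l++
l=1 r=14: min(14,19)*13=182 best=224, l++
l=2 r=14: min(17,19)*12=204 best=224, l++
l=3 r=14: min(18,19)*11=198 best=224, l++
l=4 r=14: min(4,19)*10=40 best=224, l++
l=5 r=14: min(3,19)*9=27 best=224, l++
l=6 r=14: min(11,19)*8=88 best=224, l++
l=7 r=14: min(14,19)*7=98 best=224, l++
l=8 r=14: min(14,19)*6=84 best=224, l++
l=9 r=14: min(14,19)*5=70 best=224, l++
l=10 r=14: min(14,19)*4=56 best=224, l++
l=11 r=14: min(6,19)*3=18 best=224, l++
l=12 r=14: min(11,19)*2=22 best=224, l++
l=13 r=14: min(13,19)*1=13 best=224, l++

max area = 224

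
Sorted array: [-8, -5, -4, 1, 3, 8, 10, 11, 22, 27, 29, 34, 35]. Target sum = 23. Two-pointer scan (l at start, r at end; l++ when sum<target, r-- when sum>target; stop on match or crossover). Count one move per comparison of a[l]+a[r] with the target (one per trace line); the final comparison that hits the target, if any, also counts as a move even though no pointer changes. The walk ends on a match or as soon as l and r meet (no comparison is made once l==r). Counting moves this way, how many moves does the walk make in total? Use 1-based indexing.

6 moves

l=1 r=13: -8+35=27 >23, r--
l=1 r=12: -8+34=26 >23, r--
l=1 r=11: -8+29=21 <23, l++
l=2 r=11: -5+29=24 >23, r--
l=2 r=10: -5+27=22 <23, l++
l=3 r=10: -4+27=23, found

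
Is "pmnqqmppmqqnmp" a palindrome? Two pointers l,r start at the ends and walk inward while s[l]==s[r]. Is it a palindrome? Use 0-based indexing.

palindrome

l=0 r=13: 'p'=='p', l++,r--
l=1 r=12: 'm'=='m', l++,r--
l=2 r=11: 'n'=='n', l++,r--
l=3 r=10: 'q'=='q', l++,r--
l=4 r=9: 'q'=='q', l++,r--
l=5 r=8: 'm'=='m', l++,r--
l=6 r=7: 'p'=='p', l++,r--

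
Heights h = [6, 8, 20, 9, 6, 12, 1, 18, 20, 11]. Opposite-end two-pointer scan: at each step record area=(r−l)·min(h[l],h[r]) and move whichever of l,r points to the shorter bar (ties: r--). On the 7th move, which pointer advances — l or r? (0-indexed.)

[0,9] min(6,11)*9=54 best=54 * → l++
[1,9] min(8,11)*8=64 best=64 * → l++
[2,9] min(20,11)*7=77 best=77 * → r--
[2,8] min(20,20)*6=120 best=120 * → r--
[2,7] min(20,18)*5=90 best=120 → r--
[2,6] min(20,1)*4=4 best=120 → r--
[2,5] min(20,12)*3=36 best=120 → r--

r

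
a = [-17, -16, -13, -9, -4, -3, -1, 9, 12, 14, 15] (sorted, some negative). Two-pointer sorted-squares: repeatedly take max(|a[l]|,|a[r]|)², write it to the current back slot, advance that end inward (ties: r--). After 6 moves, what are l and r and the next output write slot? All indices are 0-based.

l=0 r=10: |-17|>|15| out[10]=289, l++
l=1 r=10: |-16|>|15| out[9]=256, l++
l=2 r=10: |-13|<=|15| out[8]=225, r--
l=2 r=9: |-13|<=|14| out[7]=196, r--
l=2 r=8: |-13|>|12| out[6]=169, l++
l=3 r=8: |-9|<=|12| out[5]=144, r--

l=3, r=7, next write slot=4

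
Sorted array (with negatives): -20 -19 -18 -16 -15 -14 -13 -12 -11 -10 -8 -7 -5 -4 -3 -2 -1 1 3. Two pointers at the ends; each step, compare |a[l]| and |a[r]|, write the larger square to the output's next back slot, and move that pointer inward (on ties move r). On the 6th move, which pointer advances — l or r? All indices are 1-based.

l

[1,19] |-20|>|3| out[19]=400 → l++
[2,19] |-19|>|3| out[18]=361 → l++
[3,19] |-18|>|3| out[17]=324 → l++
[4,19] |-16|>|3| out[16]=256 → l++
[5,19] |-15|>|3| out[15]=225 → l++
[6,19] |-14|>|3| out[14]=196 → l++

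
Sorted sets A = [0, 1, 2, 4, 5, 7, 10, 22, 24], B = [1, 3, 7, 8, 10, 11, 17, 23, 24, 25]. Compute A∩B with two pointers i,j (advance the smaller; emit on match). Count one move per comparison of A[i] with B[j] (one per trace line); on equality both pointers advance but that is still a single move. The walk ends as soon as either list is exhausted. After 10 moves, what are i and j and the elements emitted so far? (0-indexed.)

[i=0,j=0] 0<1 → i++
[i=1,j=0] 1==1 emit → i++,j++
[i=2,j=1] 2<3 → i++
[i=3,j=1] 4>3 → j++
[i=3,j=2] 4<7 → i++
[i=4,j=2] 5<7 → i++
[i=5,j=2] 7==7 emit → i++,j++
[i=6,j=3] 10>8 → j++
[i=6,j=4] 10==10 emit → i++,j++
[i=7,j=5] 22>11 → j++

i=7, j=6, emitted=[1, 7, 10]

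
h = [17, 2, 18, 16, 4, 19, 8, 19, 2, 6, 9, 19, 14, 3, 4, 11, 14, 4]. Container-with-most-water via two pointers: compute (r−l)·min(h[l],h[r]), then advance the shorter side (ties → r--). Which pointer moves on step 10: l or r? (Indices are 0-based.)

l

l=0 r=17: min(17,4)*17=68 best=68 *, r--
l=0 r=16: min(17,14)*16=224 best=224 *, r--
l=0 r=15: min(17,11)*15=165 best=224, r--
l=0 r=14: min(17,4)*14=56 best=224, r--
l=0 r=13: min(17,3)*13=39 best=224, r--
l=0 r=12: min(17,14)*12=168 best=224, r--
l=0 r=11: min(17,19)*11=187 best=224, l++
l=1 r=11: min(2,19)*10=20 best=224, l++
l=2 r=11: min(18,19)*9=162 best=224, l++
l=3 r=11: min(16,19)*8=128 best=224, l++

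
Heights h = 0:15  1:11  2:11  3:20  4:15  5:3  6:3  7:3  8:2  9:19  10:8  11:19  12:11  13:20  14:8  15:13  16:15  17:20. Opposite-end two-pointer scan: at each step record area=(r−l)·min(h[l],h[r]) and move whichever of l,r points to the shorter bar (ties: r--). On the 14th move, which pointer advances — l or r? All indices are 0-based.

r

l=0 r=17: min(15,20)*17=255 best=255 *, l++
l=1 r=17: min(11,20)*16=176 best=255, l++
l=2 r=17: min(11,20)*15=165 best=255, l++
l=3 r=17: min(20,20)*14=280 best=280 *, r--
l=3 r=16: min(20,15)*13=195 best=280, r--
l=3 r=15: min(20,13)*12=156 best=280, r--
l=3 r=14: min(20,8)*11=88 best=280, r--
l=3 r=13: min(20,20)*10=200 best=280, r--
l=3 r=12: min(20,11)*9=99 best=280, r--
l=3 r=11: min(20,19)*8=152 best=280, r--
l=3 r=10: min(20,8)*7=56 best=280, r--
l=3 r=9: min(20,19)*6=114 best=280, r--
l=3 r=8: min(20,2)*5=10 best=280, r--
l=3 r=7: min(20,3)*4=12 best=280, r--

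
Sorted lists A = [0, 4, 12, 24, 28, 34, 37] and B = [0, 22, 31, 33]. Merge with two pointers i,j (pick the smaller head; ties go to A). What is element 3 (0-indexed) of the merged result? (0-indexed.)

[i=0,j=0] A[i]=0<=B[j]=0 take 0 → i++
[i=1,j=0] A[i]=4>B[j]=0 take 0 → j++
[i=1,j=1] A[i]=4<=B[j]=22 take 4 → i++
[i=2,j=1] A[i]=12<=B[j]=22 take 12 → i++
[i=3,j=1] A[i]=24>B[j]=22 take 22 → j++
[i=3,j=2] A[i]=24<=B[j]=31 take 24 → i++
[i=4,j=2] A[i]=28<=B[j]=31 take 28 → i++
[i=5,j=2] A[i]=34>B[j]=31 take 31 → j++
[i=5,j=3] A[i]=34>B[j]=33 take 33 → j++
[i=5,j=4] B done, take A[i]=34 → i++
[i=6,j=4] B done, take A[i]=37 → i++

merged[3] = 12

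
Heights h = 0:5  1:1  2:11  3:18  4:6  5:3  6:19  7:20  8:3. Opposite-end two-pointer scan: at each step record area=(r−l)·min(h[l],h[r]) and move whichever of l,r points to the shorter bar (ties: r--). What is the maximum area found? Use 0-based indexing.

l=0 r=8: min(5,3)*8=24 best=24 *, r--
l=0 r=7: min(5,20)*7=35 best=35 *, l++
l=1 r=7: min(1,20)*6=6 best=35, l++
l=2 r=7: min(11,20)*5=55 best=55 *, l++
l=3 r=7: min(18,20)*4=72 best=72 *, l++
l=4 r=7: min(6,20)*3=18 best=72, l++
l=5 r=7: min(3,20)*2=6 best=72, l++
l=6 r=7: min(19,20)*1=19 best=72, l++

max area = 72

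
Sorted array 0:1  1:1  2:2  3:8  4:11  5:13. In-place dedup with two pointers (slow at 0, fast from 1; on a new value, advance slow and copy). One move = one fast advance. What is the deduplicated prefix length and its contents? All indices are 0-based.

slow=0 fast=1: a[fast]=1=a[slow] dup, fast++
slow=0 fast=2: a[fast]=2≠a[slow]=1 write a[1]=2, slow++,fast++
slow=1 fast=3: a[fast]=8≠a[slow]=2 write a[2]=8, slow++,fast++
slow=2 fast=4: a[fast]=11≠a[slow]=8 write a[3]=11, slow++,fast++
slow=3 fast=5: a[fast]=13≠a[slow]=11 write a[4]=13, slow++,fast++

length 5; prefix = [1, 2, 8, 11, 13]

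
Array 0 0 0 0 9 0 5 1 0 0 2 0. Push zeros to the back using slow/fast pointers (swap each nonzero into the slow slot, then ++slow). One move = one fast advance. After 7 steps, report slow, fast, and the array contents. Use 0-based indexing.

slow=2, fast=7, a=[9, 5, 0, 0, 0, 0, 0, 1, 0, 0, 2, 0]

slow=0 fast=0: a[fast]=0, fast++
slow=0 fast=1: a[fast]=0, fast++
slow=0 fast=2: a[fast]=0, fast++
slow=0 fast=3: a[fast]=0, fast++
slow=0 fast=4: a[fast]=9≠0 swap→a[0]=9, slow++,fast++
slow=1 fast=5: a[fast]=0, fast++
slow=1 fast=6: a[fast]=5≠0 swap→a[1]=5, slow++,fast++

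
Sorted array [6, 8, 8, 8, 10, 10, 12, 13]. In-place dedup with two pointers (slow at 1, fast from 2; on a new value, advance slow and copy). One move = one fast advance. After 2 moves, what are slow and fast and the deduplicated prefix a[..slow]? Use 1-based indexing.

slow=1 fast=2: a[fast]=8≠a[slow]=6 write a[2]=8, slow++,fast++
slow=2 fast=3: a[fast]=8=a[slow] dup, fast++

slow=2, fast=4, prefix=[6, 8]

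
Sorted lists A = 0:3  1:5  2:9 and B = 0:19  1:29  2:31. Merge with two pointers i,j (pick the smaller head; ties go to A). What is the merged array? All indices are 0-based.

i=0 j=0: A[i]=3<=B[j]=19 take 3, i++
i=1 j=0: A[i]=5<=B[j]=19 take 5, i++
i=2 j=0: A[i]=9<=B[j]=19 take 9, i++
i=3 j=0: A done, take B[j]=19, j++
i=3 j=1: A done, take B[j]=29, j++
i=3 j=2: A done, take B[j]=31, j++

[3, 5, 9, 19, 29, 31]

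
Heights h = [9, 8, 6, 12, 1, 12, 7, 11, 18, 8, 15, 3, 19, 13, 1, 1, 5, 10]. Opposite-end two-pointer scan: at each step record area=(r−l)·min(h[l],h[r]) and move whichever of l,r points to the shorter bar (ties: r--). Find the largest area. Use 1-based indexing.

max area = 153

l=1 r=18: min(9,10)*17=153 best=153 *, l++
l=2 r=18: min(8,10)*16=128 best=153, l++
l=3 r=18: min(6,10)*15=90 best=153, l++
l=4 r=18: min(12,10)*14=140 best=153, r--
l=4 r=17: min(12,5)*13=65 best=153, r--
l=4 r=16: min(12,1)*12=12 best=153, r--
l=4 r=15: min(12,1)*11=11 best=153, r--
l=4 r=14: min(12,13)*10=120 best=153, l++
l=5 r=14: min(1,13)*9=9 best=153, l++
l=6 r=14: min(12,13)*8=96 best=153, l++
l=7 r=14: min(7,13)*7=49 best=153, l++
l=8 r=14: min(11,13)*6=66 best=153, l++
l=9 r=14: min(18,13)*5=65 best=153, r--
l=9 r=13: min(18,19)*4=72 best=153, l++
l=10 r=13: min(8,19)*3=24 best=153, l++
l=11 r=13: min(15,19)*2=30 best=153, l++
l=12 r=13: min(3,19)*1=3 best=153, l++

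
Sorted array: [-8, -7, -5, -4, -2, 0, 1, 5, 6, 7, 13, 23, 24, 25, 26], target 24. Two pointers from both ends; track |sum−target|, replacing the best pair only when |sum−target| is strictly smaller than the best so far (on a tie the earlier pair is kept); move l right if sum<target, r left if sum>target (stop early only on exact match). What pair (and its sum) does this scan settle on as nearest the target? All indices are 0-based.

[0,14] -8+26=18 d=6 * → l++
[1,14] -7+26=19 d=5 * → l++
[2,14] -5+26=21 d=3 * → l++
[3,14] -4+26=22 d=2 * → l++
[4,14] -2+26=24 d=0 * → stop

pair (-2, 26) with sum 24 (|Δ|=0)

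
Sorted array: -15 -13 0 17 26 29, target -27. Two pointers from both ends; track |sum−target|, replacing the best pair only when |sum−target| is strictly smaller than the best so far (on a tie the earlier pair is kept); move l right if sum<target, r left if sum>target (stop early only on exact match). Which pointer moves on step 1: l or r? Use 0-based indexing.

[0,5] -15+29=14 d=41 * → r--

r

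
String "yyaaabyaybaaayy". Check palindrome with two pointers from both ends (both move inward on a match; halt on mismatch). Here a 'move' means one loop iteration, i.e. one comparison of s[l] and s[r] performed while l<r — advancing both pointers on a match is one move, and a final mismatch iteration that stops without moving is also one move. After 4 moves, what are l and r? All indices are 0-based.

l=0 r=14: 'y'=='y', l++,r--
l=1 r=13: 'y'=='y', l++,r--
l=2 r=12: 'a'=='a', l++,r--
l=3 r=11: 'a'=='a', l++,r--

l=4, r=10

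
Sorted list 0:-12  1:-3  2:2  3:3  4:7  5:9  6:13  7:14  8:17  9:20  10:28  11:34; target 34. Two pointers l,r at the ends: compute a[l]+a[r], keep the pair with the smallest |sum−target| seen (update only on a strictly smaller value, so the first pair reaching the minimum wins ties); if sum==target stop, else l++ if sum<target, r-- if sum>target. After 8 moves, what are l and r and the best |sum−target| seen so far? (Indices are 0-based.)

l=0 r=11: -12+34=22 d=12 *, l++
l=1 r=11: -3+34=31 d=3 *, l++
l=2 r=11: 2+34=36 d=2 *, r--
l=2 r=10: 2+28=30 d=4, l++
l=3 r=10: 3+28=31 d=3, l++
l=4 r=10: 7+28=35 d=1 *, r--
l=4 r=9: 7+20=27 d=7, l++
l=5 r=9: 9+20=29 d=5, l++

l=6, r=9, best |Δ|=1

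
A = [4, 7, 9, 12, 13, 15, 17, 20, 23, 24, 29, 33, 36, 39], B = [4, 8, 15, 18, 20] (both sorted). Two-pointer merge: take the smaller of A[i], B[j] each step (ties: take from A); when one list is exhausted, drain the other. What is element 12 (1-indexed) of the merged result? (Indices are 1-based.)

merged[12] = 20

[i=1,j=1] A[i]=4<=B[j]=4 take 4 → i++
[i=2,j=1] A[i]=7>B[j]=4 take 4 → j++
[i=2,j=2] A[i]=7<=B[j]=8 take 7 → i++
[i=3,j=2] A[i]=9>B[j]=8 take 8 → j++
[i=3,j=3] A[i]=9<=B[j]=15 take 9 → i++
[i=4,j=3] A[i]=12<=B[j]=15 take 12 → i++
[i=5,j=3] A[i]=13<=B[j]=15 take 13 → i++
[i=6,j=3] A[i]=15<=B[j]=15 take 15 → i++
[i=7,j=3] A[i]=17>B[j]=15 take 15 → j++
[i=7,j=4] A[i]=17<=B[j]=18 take 17 → i++
[i=8,j=4] A[i]=20>B[j]=18 take 18 → j++
[i=8,j=5] A[i]=20<=B[j]=20 take 20 → i++
[i=9,j=5] A[i]=23>B[j]=20 take 20 → j++
[i=9,j=6] B done, take A[i]=23 → i++
[i=10,j=6] B done, take A[i]=24 → i++
[i=11,j=6] B done, take A[i]=29 → i++
[i=12,j=6] B done, take A[i]=33 → i++
[i=13,j=6] B done, take A[i]=36 → i++
[i=14,j=6] B done, take A[i]=39 → i++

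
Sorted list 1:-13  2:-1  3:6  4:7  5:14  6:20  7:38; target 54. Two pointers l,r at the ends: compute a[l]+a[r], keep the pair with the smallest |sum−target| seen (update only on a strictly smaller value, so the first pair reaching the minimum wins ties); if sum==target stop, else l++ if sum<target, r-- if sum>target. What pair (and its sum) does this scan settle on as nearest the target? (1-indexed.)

pair (14, 38) with sum 52 (|Δ|=2)

l=1 r=7: -13+38=25 d=29 *, l++
l=2 r=7: -1+38=37 d=17 *, l++
l=3 r=7: 6+38=44 d=10 *, l++
l=4 r=7: 7+38=45 d=9 *, l++
l=5 r=7: 14+38=52 d=2 *, l++
l=6 r=7: 20+38=58 d=4, r--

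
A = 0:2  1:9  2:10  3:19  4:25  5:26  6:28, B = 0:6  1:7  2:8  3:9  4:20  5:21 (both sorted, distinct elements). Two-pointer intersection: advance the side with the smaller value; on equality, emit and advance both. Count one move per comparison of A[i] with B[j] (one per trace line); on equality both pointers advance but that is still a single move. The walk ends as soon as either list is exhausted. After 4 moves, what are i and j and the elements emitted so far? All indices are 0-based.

i=0 j=0: 2<6, i++
i=1 j=0: 9>6, j++
i=1 j=1: 9>7, j++
i=1 j=2: 9>8, j++

i=1, j=3, emitted=[]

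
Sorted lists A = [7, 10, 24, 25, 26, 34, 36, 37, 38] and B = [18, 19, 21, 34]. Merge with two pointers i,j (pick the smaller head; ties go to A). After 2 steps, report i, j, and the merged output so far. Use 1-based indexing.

i=3, j=1, merged so far=[7, 10]

i=1 j=1: A[i]=7<=B[j]=18 take 7, i++
i=2 j=1: A[i]=10<=B[j]=18 take 10, i++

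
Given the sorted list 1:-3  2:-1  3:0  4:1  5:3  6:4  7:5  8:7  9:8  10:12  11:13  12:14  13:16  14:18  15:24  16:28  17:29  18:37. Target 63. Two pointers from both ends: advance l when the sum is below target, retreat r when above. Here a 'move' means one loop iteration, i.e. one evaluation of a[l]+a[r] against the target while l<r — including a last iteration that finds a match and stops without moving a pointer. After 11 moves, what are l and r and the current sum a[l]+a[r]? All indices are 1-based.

l=1 r=18: -3+37=34 <63, l++
l=2 r=18: -1+37=36 <63, l++
l=3 r=18: 0+37=37 <63, l++
l=4 r=18: 1+37=38 <63, l++
l=5 r=18: 3+37=40 <63, l++
l=6 r=18: 4+37=41 <63, l++
l=7 r=18: 5+37=42 <63, l++
l=8 r=18: 7+37=44 <63, l++
l=9 r=18: 8+37=45 <63, l++
l=10 r=18: 12+37=49 <63, l++
l=11 r=18: 13+37=50 <63, l++

l=12, r=18, sum=51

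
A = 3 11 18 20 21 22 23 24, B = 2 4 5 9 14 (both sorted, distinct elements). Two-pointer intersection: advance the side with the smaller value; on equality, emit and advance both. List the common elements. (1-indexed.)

intersection = []

[i=1,j=1] 3>2 → j++
[i=1,j=2] 3<4 → i++
[i=2,j=2] 11>4 → j++
[i=2,j=3] 11>5 → j++
[i=2,j=4] 11>9 → j++
[i=2,j=5] 11<14 → i++
[i=3,j=5] 18>14 → j++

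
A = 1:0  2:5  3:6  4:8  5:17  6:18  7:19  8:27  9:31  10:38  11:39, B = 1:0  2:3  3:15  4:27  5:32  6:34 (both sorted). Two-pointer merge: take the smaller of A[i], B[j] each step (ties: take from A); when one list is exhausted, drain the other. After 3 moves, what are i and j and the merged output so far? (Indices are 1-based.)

i=1 j=1: A[i]=0<=B[j]=0 take 0, i++
i=2 j=1: A[i]=5>B[j]=0 take 0, j++
i=2 j=2: A[i]=5>B[j]=3 take 3, j++

i=2, j=3, merged so far=[0, 0, 3]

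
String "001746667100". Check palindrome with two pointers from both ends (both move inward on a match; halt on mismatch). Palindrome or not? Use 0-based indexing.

l=0 r=11: '0'=='0', l++,r--
l=1 r=10: '0'=='0', l++,r--
l=2 r=9: '1'=='1', l++,r--
l=3 r=8: '7'=='7', l++,r--
l=4 r=7: '4'!='6', stop

not a palindrome (mismatch at 4,7)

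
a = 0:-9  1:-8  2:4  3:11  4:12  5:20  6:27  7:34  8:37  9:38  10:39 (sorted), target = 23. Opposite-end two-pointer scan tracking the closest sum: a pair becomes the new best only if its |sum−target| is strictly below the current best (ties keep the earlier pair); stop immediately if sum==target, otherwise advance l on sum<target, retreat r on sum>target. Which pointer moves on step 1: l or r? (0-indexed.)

r

l=0 r=10: -9+39=30 d=7 *, r--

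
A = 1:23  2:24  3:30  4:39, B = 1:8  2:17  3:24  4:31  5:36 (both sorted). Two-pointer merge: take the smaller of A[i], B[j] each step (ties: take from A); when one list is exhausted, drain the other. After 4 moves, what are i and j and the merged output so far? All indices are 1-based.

i=1 j=1: A[i]=23>B[j]=8 take 8, j++
i=1 j=2: A[i]=23>B[j]=17 take 17, j++
i=1 j=3: A[i]=23<=B[j]=24 take 23, i++
i=2 j=3: A[i]=24<=B[j]=24 take 24, i++

i=3, j=3, merged so far=[8, 17, 23, 24]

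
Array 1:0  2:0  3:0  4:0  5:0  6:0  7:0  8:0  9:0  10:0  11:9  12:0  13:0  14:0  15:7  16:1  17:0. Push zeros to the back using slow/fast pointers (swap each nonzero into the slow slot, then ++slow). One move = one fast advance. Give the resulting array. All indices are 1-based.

slow=1 fast=1: a[fast]=0, fast++
slow=1 fast=2: a[fast]=0, fast++
slow=1 fast=3: a[fast]=0, fast++
slow=1 fast=4: a[fast]=0, fast++
slow=1 fast=5: a[fast]=0, fast++
slow=1 fast=6: a[fast]=0, fast++
slow=1 fast=7: a[fast]=0, fast++
slow=1 fast=8: a[fast]=0, fast++
slow=1 fast=9: a[fast]=0, fast++
slow=1 fast=10: a[fast]=0, fast++
slow=1 fast=11: a[fast]=9≠0 swap→a[1]=9, slow++,fast++
slow=2 fast=12: a[fast]=0, fast++
slow=2 fast=13: a[fast]=0, fast++
slow=2 fast=14: a[fast]=0, fast++
slow=2 fast=15: a[fast]=7≠0 swap→a[2]=7, slow++,fast++
slow=3 fast=16: a[fast]=1≠0 swap→a[3]=1, slow++,fast++
slow=4 fast=17: a[fast]=0, fast++

[9, 7, 1, 0, 0, 0, 0, 0, 0, 0, 0, 0, 0, 0, 0, 0, 0]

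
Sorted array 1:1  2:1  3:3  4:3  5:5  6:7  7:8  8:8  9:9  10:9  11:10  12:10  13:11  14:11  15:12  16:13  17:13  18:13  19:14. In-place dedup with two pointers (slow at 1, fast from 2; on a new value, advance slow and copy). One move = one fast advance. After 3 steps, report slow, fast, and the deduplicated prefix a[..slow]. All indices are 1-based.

(s=1,f=2) a[fast]=1=a[slow] dup → fast++
(s=1,f=3) a[fast]=3≠a[slow]=1 write a[2]=3 → slow++,fast++
(s=2,f=4) a[fast]=3=a[slow] dup → fast++

slow=2, fast=5, prefix=[1, 3]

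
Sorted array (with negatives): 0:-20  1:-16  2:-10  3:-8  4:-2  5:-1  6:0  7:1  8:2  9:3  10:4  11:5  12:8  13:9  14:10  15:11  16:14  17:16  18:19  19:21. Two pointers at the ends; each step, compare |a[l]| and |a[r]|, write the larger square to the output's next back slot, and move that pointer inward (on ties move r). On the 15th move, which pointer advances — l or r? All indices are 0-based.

[0,19] |-20|<=|21| out[19]=441 → r--
[0,18] |-20|>|19| out[18]=400 → l++
[1,18] |-16|<=|19| out[17]=361 → r--
[1,17] |-16|<=|16| out[16]=256 → r--
[1,16] |-16|>|14| out[15]=256 → l++
[2,16] |-10|<=|14| out[14]=196 → r--
[2,15] |-10|<=|11| out[13]=121 → r--
[2,14] |-10|<=|10| out[12]=100 → r--
[2,13] |-10|>|9| out[11]=100 → l++
[3,13] |-8|<=|9| out[10]=81 → r--
[3,12] |-8|<=|8| out[9]=64 → r--
[3,11] |-8|>|5| out[8]=64 → l++
[4,11] |-2|<=|5| out[7]=25 → r--
[4,10] |-2|<=|4| out[6]=16 → r--
[4,9] |-2|<=|3| out[5]=9 → r--

r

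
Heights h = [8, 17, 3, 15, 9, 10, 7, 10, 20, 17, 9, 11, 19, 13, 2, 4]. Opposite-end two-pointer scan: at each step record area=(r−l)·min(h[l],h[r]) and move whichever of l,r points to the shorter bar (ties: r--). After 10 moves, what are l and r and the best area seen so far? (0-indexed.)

l=7, r=12, best area=187

l=0 r=15: min(8,4)*15=60 best=60 *, r--
l=0 r=14: min(8,2)*14=28 best=60, r--
l=0 r=13: min(8,13)*13=104 best=104 *, l++
l=1 r=13: min(17,13)*12=156 best=156 *, r--
l=1 r=12: min(17,19)*11=187 best=187 *, l++
l=2 r=12: min(3,19)*10=30 best=187, l++
l=3 r=12: min(15,19)*9=135 best=187, l++
l=4 r=12: min(9,19)*8=72 best=187, l++
l=5 r=12: min(10,19)*7=70 best=187, l++
l=6 r=12: min(7,19)*6=42 best=187, l++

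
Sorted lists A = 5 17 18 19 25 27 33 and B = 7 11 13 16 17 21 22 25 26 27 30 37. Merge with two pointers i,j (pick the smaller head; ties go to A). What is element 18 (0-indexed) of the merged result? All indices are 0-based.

[i=0,j=0] A[i]=5<=B[j]=7 take 5 → i++
[i=1,j=0] A[i]=17>B[j]=7 take 7 → j++
[i=1,j=1] A[i]=17>B[j]=11 take 11 → j++
[i=1,j=2] A[i]=17>B[j]=13 take 13 → j++
[i=1,j=3] A[i]=17>B[j]=16 take 16 → j++
[i=1,j=4] A[i]=17<=B[j]=17 take 17 → i++
[i=2,j=4] A[i]=18>B[j]=17 take 17 → j++
[i=2,j=5] A[i]=18<=B[j]=21 take 18 → i++
[i=3,j=5] A[i]=19<=B[j]=21 take 19 → i++
[i=4,j=5] A[i]=25>B[j]=21 take 21 → j++
[i=4,j=6] A[i]=25>B[j]=22 take 22 → j++
[i=4,j=7] A[i]=25<=B[j]=25 take 25 → i++
[i=5,j=7] A[i]=27>B[j]=25 take 25 → j++
[i=5,j=8] A[i]=27>B[j]=26 take 26 → j++
[i=5,j=9] A[i]=27<=B[j]=27 take 27 → i++
[i=6,j=9] A[i]=33>B[j]=27 take 27 → j++
[i=6,j=10] A[i]=33>B[j]=30 take 30 → j++
[i=6,j=11] A[i]=33<=B[j]=37 take 33 → i++
[i=7,j=11] A done, take B[j]=37 → j++

merged[18] = 37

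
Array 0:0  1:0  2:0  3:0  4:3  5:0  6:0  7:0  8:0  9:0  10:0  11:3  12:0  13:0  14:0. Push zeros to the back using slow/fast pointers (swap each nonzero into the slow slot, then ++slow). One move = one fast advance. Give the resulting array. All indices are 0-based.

slow=0 fast=0: a[fast]=0, fast++
slow=0 fast=1: a[fast]=0, fast++
slow=0 fast=2: a[fast]=0, fast++
slow=0 fast=3: a[fast]=0, fast++
slow=0 fast=4: a[fast]=3≠0 swap→a[0]=3, slow++,fast++
slow=1 fast=5: a[fast]=0, fast++
slow=1 fast=6: a[fast]=0, fast++
slow=1 fast=7: a[fast]=0, fast++
slow=1 fast=8: a[fast]=0, fast++
slow=1 fast=9: a[fast]=0, fast++
slow=1 fast=10: a[fast]=0, fast++
slow=1 fast=11: a[fast]=3≠0 swap→a[1]=3, slow++,fast++
slow=2 fast=12: a[fast]=0, fast++
slow=2 fast=13: a[fast]=0, fast++
slow=2 fast=14: a[fast]=0, fast++

[3, 3, 0, 0, 0, 0, 0, 0, 0, 0, 0, 0, 0, 0, 0]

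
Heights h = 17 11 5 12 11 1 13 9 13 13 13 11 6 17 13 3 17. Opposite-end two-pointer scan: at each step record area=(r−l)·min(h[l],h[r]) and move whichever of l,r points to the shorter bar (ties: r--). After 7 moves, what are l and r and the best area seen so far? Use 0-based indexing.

l=0, r=9, best area=272

[0,16] min(17,17)*16=272 best=272 * → r--
[0,15] min(17,3)*15=45 best=272 → r--
[0,14] min(17,13)*14=182 best=272 → r--
[0,13] min(17,17)*13=221 best=272 → r--
[0,12] min(17,6)*12=72 best=272 → r--
[0,11] min(17,11)*11=121 best=272 → r--
[0,10] min(17,13)*10=130 best=272 → r--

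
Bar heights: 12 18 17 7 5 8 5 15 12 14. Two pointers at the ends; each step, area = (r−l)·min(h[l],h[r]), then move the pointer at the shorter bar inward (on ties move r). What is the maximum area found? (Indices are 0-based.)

[0,9] min(12,14)*9=108 best=108 * → l++
[1,9] min(18,14)*8=112 best=112 * → r--
[1,8] min(18,12)*7=84 best=112 → r--
[1,7] min(18,15)*6=90 best=112 → r--
[1,6] min(18,5)*5=25 best=112 → r--
[1,5] min(18,8)*4=32 best=112 → r--
[1,4] min(18,5)*3=15 best=112 → r--
[1,3] min(18,7)*2=14 best=112 → r--
[1,2] min(18,17)*1=17 best=112 → r--

max area = 112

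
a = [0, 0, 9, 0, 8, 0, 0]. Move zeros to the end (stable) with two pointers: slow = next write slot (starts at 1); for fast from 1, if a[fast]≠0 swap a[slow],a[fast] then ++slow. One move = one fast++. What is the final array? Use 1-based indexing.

[9, 8, 0, 0, 0, 0, 0]

(s=1,f=1) a[fast]=0 → fast++
(s=1,f=2) a[fast]=0 → fast++
(s=1,f=3) a[fast]=9≠0 swap→a[1]=9 → slow++,fast++
(s=2,f=4) a[fast]=0 → fast++
(s=2,f=5) a[fast]=8≠0 swap→a[2]=8 → slow++,fast++
(s=3,f=6) a[fast]=0 → fast++
(s=3,f=7) a[fast]=0 → fast++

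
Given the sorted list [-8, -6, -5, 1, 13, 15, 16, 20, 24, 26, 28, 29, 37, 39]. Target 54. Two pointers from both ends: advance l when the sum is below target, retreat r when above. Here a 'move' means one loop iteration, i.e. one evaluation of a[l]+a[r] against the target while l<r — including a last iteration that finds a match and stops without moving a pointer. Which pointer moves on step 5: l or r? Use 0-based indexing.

l

l=0 r=13: -8+39=31 <54, l++
l=1 r=13: -6+39=33 <54, l++
l=2 r=13: -5+39=34 <54, l++
l=3 r=13: 1+39=40 <54, l++
l=4 r=13: 13+39=52 <54, l++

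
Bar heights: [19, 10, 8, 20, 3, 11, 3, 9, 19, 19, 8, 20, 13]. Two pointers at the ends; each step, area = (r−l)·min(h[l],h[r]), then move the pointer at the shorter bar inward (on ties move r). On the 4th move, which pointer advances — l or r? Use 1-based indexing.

l=1 r=13: min(19,13)*12=156 best=156 *, r--
l=1 r=12: min(19,20)*11=209 best=209 *, l++
l=2 r=12: min(10,20)*10=100 best=209, l++
l=3 r=12: min(8,20)*9=72 best=209, l++

l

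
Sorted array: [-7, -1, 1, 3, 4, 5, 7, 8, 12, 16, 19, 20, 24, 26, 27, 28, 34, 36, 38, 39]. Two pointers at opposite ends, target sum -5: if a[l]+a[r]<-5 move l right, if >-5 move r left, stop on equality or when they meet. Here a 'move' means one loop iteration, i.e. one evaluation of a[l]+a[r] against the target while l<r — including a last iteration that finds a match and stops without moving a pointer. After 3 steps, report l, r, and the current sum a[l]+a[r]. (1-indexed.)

[1,20] -7+39=32 >-5 → r--
[1,19] -7+38=31 >-5 → r--
[1,18] -7+36=29 >-5 → r--

l=1, r=17, sum=27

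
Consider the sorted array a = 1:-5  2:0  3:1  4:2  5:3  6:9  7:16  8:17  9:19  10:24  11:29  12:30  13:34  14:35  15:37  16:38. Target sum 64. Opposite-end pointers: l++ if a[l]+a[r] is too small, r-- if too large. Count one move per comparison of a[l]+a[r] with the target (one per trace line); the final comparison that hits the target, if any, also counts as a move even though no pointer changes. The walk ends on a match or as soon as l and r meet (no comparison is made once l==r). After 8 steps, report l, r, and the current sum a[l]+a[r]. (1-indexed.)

[1,16] -5+38=33 <64 → l++
[2,16] 0+38=38 <64 → l++
[3,16] 1+38=39 <64 → l++
[4,16] 2+38=40 <64 → l++
[5,16] 3+38=41 <64 → l++
[6,16] 9+38=47 <64 → l++
[7,16] 16+38=54 <64 → l++
[8,16] 17+38=55 <64 → l++

l=9, r=16, sum=57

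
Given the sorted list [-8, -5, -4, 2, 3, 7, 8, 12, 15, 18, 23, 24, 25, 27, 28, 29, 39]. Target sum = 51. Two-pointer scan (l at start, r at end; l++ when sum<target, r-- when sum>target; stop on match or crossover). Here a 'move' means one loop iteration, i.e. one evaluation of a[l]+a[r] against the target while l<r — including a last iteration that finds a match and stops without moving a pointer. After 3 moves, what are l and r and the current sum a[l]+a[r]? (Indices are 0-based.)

l=3, r=16, sum=41

[0,16] -8+39=31 <51 → l++
[1,16] -5+39=34 <51 → l++
[2,16] -4+39=35 <51 → l++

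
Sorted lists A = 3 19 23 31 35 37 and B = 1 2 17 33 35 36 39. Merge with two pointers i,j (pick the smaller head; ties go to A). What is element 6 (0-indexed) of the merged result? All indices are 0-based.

[i=0,j=0] A[i]=3>B[j]=1 take 1 → j++
[i=0,j=1] A[i]=3>B[j]=2 take 2 → j++
[i=0,j=2] A[i]=3<=B[j]=17 take 3 → i++
[i=1,j=2] A[i]=19>B[j]=17 take 17 → j++
[i=1,j=3] A[i]=19<=B[j]=33 take 19 → i++
[i=2,j=3] A[i]=23<=B[j]=33 take 23 → i++
[i=3,j=3] A[i]=31<=B[j]=33 take 31 → i++
[i=4,j=3] A[i]=35>B[j]=33 take 33 → j++
[i=4,j=4] A[i]=35<=B[j]=35 take 35 → i++
[i=5,j=4] A[i]=37>B[j]=35 take 35 → j++
[i=5,j=5] A[i]=37>B[j]=36 take 36 → j++
[i=5,j=6] A[i]=37<=B[j]=39 take 37 → i++
[i=6,j=6] A done, take B[j]=39 → j++

merged[6] = 31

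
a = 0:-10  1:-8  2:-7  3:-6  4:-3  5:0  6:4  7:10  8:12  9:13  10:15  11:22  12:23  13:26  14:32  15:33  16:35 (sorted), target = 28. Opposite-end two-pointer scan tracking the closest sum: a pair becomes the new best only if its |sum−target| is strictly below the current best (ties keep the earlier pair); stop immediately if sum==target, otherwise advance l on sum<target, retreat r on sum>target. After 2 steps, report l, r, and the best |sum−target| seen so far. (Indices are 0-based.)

l=2, r=16, best |Δ|=1

l=0 r=16: -10+35=25 d=3 *, l++
l=1 r=16: -8+35=27 d=1 *, l++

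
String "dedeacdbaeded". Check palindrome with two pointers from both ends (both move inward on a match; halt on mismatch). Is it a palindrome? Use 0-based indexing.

not a palindrome (mismatch at 5,7)

[0,12] 'd'=='d' → l++,r--
[1,11] 'e'=='e' → l++,r--
[2,10] 'd'=='d' → l++,r--
[3,9] 'e'=='e' → l++,r--
[4,8] 'a'=='a' → l++,r--
[5,7] 'c'!='b' → stop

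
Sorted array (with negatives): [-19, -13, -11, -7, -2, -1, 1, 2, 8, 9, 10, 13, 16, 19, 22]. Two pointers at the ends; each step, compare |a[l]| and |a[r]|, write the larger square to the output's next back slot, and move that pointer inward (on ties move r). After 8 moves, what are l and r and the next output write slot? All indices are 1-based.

l=1 r=15: |-19|<=|22| out[15]=484, r--
l=1 r=14: |-19|<=|19| out[14]=361, r--
l=1 r=13: |-19|>|16| out[13]=361, l++
l=2 r=13: |-13|<=|16| out[12]=256, r--
l=2 r=12: |-13|<=|13| out[11]=169, r--
l=2 r=11: |-13|>|10| out[10]=169, l++
l=3 r=11: |-11|>|10| out[9]=121, l++
l=4 r=11: |-7|<=|10| out[8]=100, r--

l=4, r=10, next write slot=7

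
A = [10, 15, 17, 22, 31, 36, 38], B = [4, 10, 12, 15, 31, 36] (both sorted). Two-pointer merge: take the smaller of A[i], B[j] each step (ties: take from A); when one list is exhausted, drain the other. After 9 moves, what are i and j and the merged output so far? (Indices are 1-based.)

i=1 j=1: A[i]=10>B[j]=4 take 4, j++
i=1 j=2: A[i]=10<=B[j]=10 take 10, i++
i=2 j=2: A[i]=15>B[j]=10 take 10, j++
i=2 j=3: A[i]=15>B[j]=12 take 12, j++
i=2 j=4: A[i]=15<=B[j]=15 take 15, i++
i=3 j=4: A[i]=17>B[j]=15 take 15, j++
i=3 j=5: A[i]=17<=B[j]=31 take 17, i++
i=4 j=5: A[i]=22<=B[j]=31 take 22, i++
i=5 j=5: A[i]=31<=B[j]=31 take 31, i++

i=6, j=5, merged so far=[4, 10, 10, 12, 15, 15, 17, 22, 31]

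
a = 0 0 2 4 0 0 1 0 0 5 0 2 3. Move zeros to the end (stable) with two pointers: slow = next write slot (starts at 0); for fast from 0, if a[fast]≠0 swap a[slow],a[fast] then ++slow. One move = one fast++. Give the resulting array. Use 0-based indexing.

[2, 4, 1, 5, 2, 3, 0, 0, 0, 0, 0, 0, 0]

(s=0,f=0) a[fast]=0 → fast++
(s=0,f=1) a[fast]=0 → fast++
(s=0,f=2) a[fast]=2≠0 swap→a[0]=2 → slow++,fast++
(s=1,f=3) a[fast]=4≠0 swap→a[1]=4 → slow++,fast++
(s=2,f=4) a[fast]=0 → fast++
(s=2,f=5) a[fast]=0 → fast++
(s=2,f=6) a[fast]=1≠0 swap→a[2]=1 → slow++,fast++
(s=3,f=7) a[fast]=0 → fast++
(s=3,f=8) a[fast]=0 → fast++
(s=3,f=9) a[fast]=5≠0 swap→a[3]=5 → slow++,fast++
(s=4,f=10) a[fast]=0 → fast++
(s=4,f=11) a[fast]=2≠0 swap→a[4]=2 → slow++,fast++
(s=5,f=12) a[fast]=3≠0 swap→a[5]=3 → slow++,fast++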